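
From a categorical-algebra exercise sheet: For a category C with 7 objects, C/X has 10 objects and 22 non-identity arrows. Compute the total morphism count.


In the slice category C/X, objects are morphisms to X.
Identity morphisms: 10 (one per object of C/X).
Non-identity morphisms: 22.
Total = 10 + 22 = 32

32


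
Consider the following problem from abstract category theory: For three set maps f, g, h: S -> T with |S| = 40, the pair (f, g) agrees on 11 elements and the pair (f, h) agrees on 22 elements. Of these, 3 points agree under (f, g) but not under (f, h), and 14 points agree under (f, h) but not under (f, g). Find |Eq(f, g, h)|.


Eq(f, g, h) is the triple-agreement set: points in S where all three
maps take the same value. Using inclusion-exclusion on the pairwise data:
Pair (f, g) agrees on 11 points; pair (f, h) on 22 points.
Points agreeing under (f, g) but not (f, h) = 3; under (f, h) but not (f, g) = 14.
Triple-agreement = agreement-in-(f, g) minus points that agree under (f, g) but not (f, h):
|Eq(f, g, h)| = 11 - 3 = 8
(cross-check via (f, h): 22 - 14 = 8.)

8


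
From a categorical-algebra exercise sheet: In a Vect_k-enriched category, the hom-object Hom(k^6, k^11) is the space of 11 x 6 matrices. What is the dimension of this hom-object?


In Vect-enriched categories, Hom(k^n, k^m) is the space of m x n matrices.
dim(Hom(k^6, k^11)) = 11 * 6 = 66

66


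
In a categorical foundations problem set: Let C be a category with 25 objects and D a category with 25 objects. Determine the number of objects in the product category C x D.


The product category C x D has objects that are pairs (c, d).
Number of pairs = |Ob(C)| * |Ob(D)| = 25 * 25 = 625

625


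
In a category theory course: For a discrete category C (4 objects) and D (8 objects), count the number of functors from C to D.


A functor from a discrete category C to D is determined by
where each object maps. Each of the 4 objects of C can map
to any of the 8 objects of D independently.
Number of functors = 8^4 = 4096

4096


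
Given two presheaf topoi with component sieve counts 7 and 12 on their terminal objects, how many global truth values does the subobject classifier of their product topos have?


In a product of presheaf topoi E_1 x E_2, the subobject classifier
is Omega = Omega_1 x Omega_2 (componentwise), so
|Omega(top)| = |Omega_1(top_1)| * |Omega_2(top_2)|.
= 7 * 12 = 84.

84


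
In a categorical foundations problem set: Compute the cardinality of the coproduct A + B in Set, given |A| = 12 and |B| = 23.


In Set, the coproduct A + B is the disjoint union.
|A + B| = |A| + |B| = 12 + 23 = 35

35


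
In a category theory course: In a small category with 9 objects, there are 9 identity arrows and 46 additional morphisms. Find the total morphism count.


Each object has an identity morphism, giving 9 identities.
Adding the 46 non-identity morphisms:
Total = 9 + 46 = 55

55


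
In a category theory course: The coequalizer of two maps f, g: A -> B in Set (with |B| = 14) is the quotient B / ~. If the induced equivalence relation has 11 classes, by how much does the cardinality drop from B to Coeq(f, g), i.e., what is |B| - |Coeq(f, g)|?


The coequalizer Coeq(f, g) = B / ~ has one element per equivalence class.
|B| = 14, |Coeq(f, g)| = 11.
|B| - |Coeq(f, g)| = 14 - 11 = 3.

3


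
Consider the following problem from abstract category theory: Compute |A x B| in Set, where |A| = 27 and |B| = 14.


In Set, the product A x B is the Cartesian product.
By the universal property, |A x B| = |A| * |B|.
|A x B| = 27 * 14 = 378

378


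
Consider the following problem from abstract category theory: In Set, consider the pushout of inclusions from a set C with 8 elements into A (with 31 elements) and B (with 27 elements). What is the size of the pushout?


The pushout A +_C B identifies the images of C in A and B.
|A +_C B| = |A| + |B| - |C| (for injections).
= 31 + 27 - 8 = 50

50


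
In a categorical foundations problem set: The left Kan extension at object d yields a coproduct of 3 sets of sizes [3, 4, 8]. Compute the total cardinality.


Pointwise, the left Kan extension (Lan_F H)(d) is the colimit, indexed
by the comma category (F downarrow d), of H composed with the
projection (F downarrow d) -> C. Here that colimit is given
as a coproduct (disjoint union) of sets, so its cardinality is the
sum of the sizes of the summands.
Coproduct of sets with sizes: 3 + 4 + 8
= 15

15


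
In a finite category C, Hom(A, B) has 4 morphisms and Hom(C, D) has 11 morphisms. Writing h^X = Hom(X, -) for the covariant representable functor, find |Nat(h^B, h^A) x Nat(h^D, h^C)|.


By the Yoneda lemma, Nat(h^B, h^A) is isomorphic to Hom(A, B),
so |Nat(h^B, h^A)| = |Hom(A, B)| and |Nat(h^D, h^C)| = |Hom(C, D)|.
|Hom(A, B)| = 4, |Hom(C, D)| = 11.
|Nat(h^B, h^A) x Nat(h^D, h^C)| = 4 * 11 = 44

44


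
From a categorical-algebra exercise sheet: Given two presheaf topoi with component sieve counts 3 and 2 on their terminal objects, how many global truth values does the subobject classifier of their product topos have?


In a product of presheaf topoi E_1 x E_2, the subobject classifier
is Omega = Omega_1 x Omega_2 (componentwise), so
|Omega(top)| = |Omega_1(top_1)| * |Omega_2(top_2)|.
= 3 * 2 = 6.

6


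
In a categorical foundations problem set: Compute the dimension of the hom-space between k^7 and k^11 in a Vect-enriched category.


In Vect-enriched categories, Hom(k^n, k^m) is the space of m x n matrices.
dim(Hom(k^7, k^11)) = 11 * 7 = 77

77


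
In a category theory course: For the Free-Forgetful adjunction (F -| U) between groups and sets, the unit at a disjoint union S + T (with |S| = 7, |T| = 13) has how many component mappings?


The unit eta_X: X -> U(F(X)) of the Free-Forgetful adjunction
maps each element of X to a generator of F(X). For X = S + T (disjoint
union in Set), |S + T| = |S| + |T|.
Total mappings = 7 + 13 = 20.

20


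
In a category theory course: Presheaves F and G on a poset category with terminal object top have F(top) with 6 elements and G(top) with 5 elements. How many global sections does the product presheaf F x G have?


Global sections of a presheaf on a poset with terminal top satisfy
Gamma(H) ~ H(top). Presheaves admit pointwise products, so
(F x G)(top) = F(top) x G(top) (Cartesian product).
|Gamma(F x G)| = |F(top)| * |G(top)| = 6 * 5 = 30.

30


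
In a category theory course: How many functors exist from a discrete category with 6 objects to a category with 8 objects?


A functor from a discrete category C to D is determined by
where each object maps. Each of the 6 objects of C can map
to any of the 8 objects of D independently.
Number of functors = 8^6 = 262144

262144


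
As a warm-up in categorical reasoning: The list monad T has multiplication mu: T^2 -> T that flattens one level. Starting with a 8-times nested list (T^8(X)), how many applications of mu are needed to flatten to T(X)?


Each application of mu: T^2 -> T removes one layer of nesting.
Starting at depth 8 (i.e., T^8(X)), we need to reach T(X).
Number of mu applications = 8 - 1 = 7

7


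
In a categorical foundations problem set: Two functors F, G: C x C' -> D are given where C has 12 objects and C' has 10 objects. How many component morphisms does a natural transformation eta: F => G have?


A natural transformation eta: F => G assigns one component morphism per
object of the domain category.
The domain is the product category C x C', so
|Ob(C x C')| = |Ob(C)| * |Ob(C')| = 12 * 10 = 120.
Therefore eta has 120 component morphisms.

120


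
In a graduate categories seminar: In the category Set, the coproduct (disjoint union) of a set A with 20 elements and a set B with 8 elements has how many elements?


In Set, the coproduct A + B is the disjoint union.
|A + B| = |A| + |B| = 20 + 8 = 28

28


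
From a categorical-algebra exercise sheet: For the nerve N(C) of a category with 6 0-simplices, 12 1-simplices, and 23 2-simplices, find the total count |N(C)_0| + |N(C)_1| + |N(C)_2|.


The 2-skeleton of the nerve N(C) consists of simplices in dimensions 0, 1, 2:
  |N(C)_0| = 6 (objects)
  |N(C)_1| = 12 (morphisms)
  |N(C)_2| = 23 (composable pairs)
Total = 6 + 12 + 23 = 41

41


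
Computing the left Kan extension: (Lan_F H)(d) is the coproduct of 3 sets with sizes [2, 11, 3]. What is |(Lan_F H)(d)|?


Pointwise, the left Kan extension (Lan_F H)(d) is the colimit, indexed
by the comma category (F downarrow d), of H composed with the
projection (F downarrow d) -> C. Here that colimit is given
as a coproduct (disjoint union) of sets, so its cardinality is the
sum of the sizes of the summands.
Coproduct of sets with sizes: 2 + 11 + 3
= 16

16


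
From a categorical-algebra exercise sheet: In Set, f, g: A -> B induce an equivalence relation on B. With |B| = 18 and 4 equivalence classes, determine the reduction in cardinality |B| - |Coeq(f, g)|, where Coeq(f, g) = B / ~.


The coequalizer Coeq(f, g) = B / ~ has one element per equivalence class.
|B| = 18, |Coeq(f, g)| = 4.
|B| - |Coeq(f, g)| = 18 - 4 = 14.

14


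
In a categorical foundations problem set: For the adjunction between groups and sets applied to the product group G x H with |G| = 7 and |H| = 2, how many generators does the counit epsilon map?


The counit epsilon_K: F(U(K)) -> K of the Free-Forgetful adjunction
maps |K| generators of F(U(K)) into K. For K = G x H (the product group),
|G x H| = |G| * |H|.
Total generators mapped = 7 * 2 = 14.

14


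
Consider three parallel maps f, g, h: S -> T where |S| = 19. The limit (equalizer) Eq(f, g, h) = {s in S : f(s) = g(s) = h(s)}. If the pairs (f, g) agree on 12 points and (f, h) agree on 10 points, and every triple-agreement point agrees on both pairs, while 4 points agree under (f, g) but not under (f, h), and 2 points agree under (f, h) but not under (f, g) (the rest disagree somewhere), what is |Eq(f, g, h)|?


Eq(f, g, h) is the triple-agreement set: points in S where all three
maps take the same value. Using inclusion-exclusion on the pairwise data:
Pair (f, g) agrees on 12 points; pair (f, h) on 10 points.
Points agreeing under (f, g) but not (f, h) = 4; under (f, h) but not (f, g) = 2.
Triple-agreement = agreement-in-(f, g) minus points that agree under (f, g) but not (f, h):
|Eq(f, g, h)| = 12 - 4 = 8
(cross-check via (f, h): 10 - 2 = 8.)

8


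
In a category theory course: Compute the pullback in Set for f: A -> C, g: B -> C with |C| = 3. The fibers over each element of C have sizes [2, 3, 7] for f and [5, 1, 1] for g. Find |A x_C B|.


The pullback A x_C B consists of pairs (a, b) with f(a) = g(b).
For each element c in C, the fiber product has |f^-1(c)| * |g^-1(c)| elements.
Summing over C: 2 * 5 + 3 * 1 + 7 * 1
= 10 + 3 + 7 = 20

20


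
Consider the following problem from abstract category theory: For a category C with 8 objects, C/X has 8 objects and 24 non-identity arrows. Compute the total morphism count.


In the slice category C/X, objects are morphisms to X.
Identity morphisms: 8 (one per object of C/X).
Non-identity morphisms: 24.
Total = 8 + 24 = 32

32


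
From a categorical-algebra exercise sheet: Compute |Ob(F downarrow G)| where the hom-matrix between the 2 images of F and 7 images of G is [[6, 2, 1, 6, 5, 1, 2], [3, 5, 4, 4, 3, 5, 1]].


Objects of (F downarrow G) are triples (a, b, h: F(a)->G(b)).
The count equals the sum of all entries in the hom-matrix.
sum(row 0) = 23
sum(row 1) = 25
Grand total = 48

48


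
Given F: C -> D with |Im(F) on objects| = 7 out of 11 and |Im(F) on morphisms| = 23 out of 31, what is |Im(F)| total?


The image of F consists of distinct objects and distinct morphisms.
|Im(F)| on objects = 7
|Im(F)| on morphisms = 23
Total image cardinality = 7 + 23 = 30

30


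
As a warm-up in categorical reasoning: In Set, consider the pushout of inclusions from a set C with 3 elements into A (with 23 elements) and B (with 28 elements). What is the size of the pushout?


The pushout A +_C B identifies the images of C in A and B.
|A +_C B| = |A| + |B| - |C| (for injections).
= 23 + 28 - 3 = 48

48


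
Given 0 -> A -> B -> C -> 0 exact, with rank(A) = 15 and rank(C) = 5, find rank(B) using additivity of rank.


For a short exact sequence 0 -> A -> B -> C -> 0,
rank is additive: rank(B) = rank(A) + rank(C).
rank(B) = 15 + 5 = 20

20


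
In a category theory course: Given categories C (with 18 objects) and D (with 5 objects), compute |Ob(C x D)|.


The product category C x D has objects that are pairs (c, d).
Number of pairs = |Ob(C)| * |Ob(D)| = 18 * 5 = 90

90


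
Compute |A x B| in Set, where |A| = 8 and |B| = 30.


In Set, the product A x B is the Cartesian product.
By the universal property, |A x B| = |A| * |B|.
|A x B| = 8 * 30 = 240

240


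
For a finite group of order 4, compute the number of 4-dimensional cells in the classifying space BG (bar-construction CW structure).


In the bar-construction CW model of BG, the n-cells are indexed by
n-tuples [g_1|...|g_n] of non-identity elements of G (degenerate
simplices with some g_i = e do not contribute cells), so there are
(|G| - 1)^n n-cells.
For dim = 4 with |G| = 4:
cells = (4 - 1)^4 = 3^4 = 81

81


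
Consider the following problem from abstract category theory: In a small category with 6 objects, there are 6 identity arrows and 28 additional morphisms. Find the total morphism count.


Each object has an identity morphism, giving 6 identities.
Adding the 28 non-identity morphisms:
Total = 6 + 28 = 34

34


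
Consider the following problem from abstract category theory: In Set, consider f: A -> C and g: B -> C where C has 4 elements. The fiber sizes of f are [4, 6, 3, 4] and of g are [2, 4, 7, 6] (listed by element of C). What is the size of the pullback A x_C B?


The pullback A x_C B consists of pairs (a, b) with f(a) = g(b).
For each element c in C, the fiber product has |f^-1(c)| * |g^-1(c)| elements.
Summing over C: 4 * 2 + 6 * 4 + 3 * 7 + 4 * 6
= 8 + 24 + 21 + 24 = 77

77


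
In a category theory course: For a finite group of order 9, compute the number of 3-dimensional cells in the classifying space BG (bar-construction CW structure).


In the bar-construction CW model of BG, the n-cells are indexed by
n-tuples [g_1|...|g_n] of non-identity elements of G (degenerate
simplices with some g_i = e do not contribute cells), so there are
(|G| - 1)^n n-cells.
For dim = 3 with |G| = 9:
cells = (9 - 1)^3 = 8^3 = 512

512


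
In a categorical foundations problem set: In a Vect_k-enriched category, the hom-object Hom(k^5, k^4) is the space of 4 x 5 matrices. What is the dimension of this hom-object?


In Vect-enriched categories, Hom(k^n, k^m) is the space of m x n matrices.
dim(Hom(k^5, k^4)) = 4 * 5 = 20

20


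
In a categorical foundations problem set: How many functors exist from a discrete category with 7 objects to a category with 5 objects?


A functor from a discrete category C to D is determined by
where each object maps. Each of the 7 objects of C can map
to any of the 5 objects of D independently.
Number of functors = 5^7 = 78125

78125


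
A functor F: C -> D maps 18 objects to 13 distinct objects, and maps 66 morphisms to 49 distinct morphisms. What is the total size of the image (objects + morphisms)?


The image of F consists of distinct objects and distinct morphisms.
|Im(F)| on objects = 13
|Im(F)| on morphisms = 49
Total image cardinality = 13 + 49 = 62

62


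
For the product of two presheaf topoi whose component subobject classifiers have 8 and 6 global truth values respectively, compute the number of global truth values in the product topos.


In a product of presheaf topoi E_1 x E_2, the subobject classifier
is Omega = Omega_1 x Omega_2 (componentwise), so
|Omega(top)| = |Omega_1(top_1)| * |Omega_2(top_2)|.
= 8 * 6 = 48.

48


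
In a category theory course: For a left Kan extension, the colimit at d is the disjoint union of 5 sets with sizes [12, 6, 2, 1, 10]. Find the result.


Pointwise, the left Kan extension (Lan_F H)(d) is the colimit, indexed
by the comma category (F downarrow d), of H composed with the
projection (F downarrow d) -> C. Here that colimit is given
as a coproduct (disjoint union) of sets, so its cardinality is the
sum of the sizes of the summands.
Coproduct of sets with sizes: 12 + 6 + 2 + 1 + 10
= 31

31


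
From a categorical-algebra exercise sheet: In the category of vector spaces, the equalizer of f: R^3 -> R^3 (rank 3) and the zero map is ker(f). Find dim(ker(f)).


The equalizer of f and the zero map is ker(f).
By the rank-nullity theorem: dim(ker(f)) = dim(domain) - rank(f).
dim(ker(f)) = 3 - 3 = 0

0


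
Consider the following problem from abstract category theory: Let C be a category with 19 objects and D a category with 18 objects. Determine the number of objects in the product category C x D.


The product category C x D has objects that are pairs (c, d).
Number of pairs = |Ob(C)| * |Ob(D)| = 19 * 18 = 342

342


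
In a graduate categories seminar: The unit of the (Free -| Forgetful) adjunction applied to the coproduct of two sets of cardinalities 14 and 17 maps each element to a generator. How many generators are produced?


The unit eta_X: X -> U(F(X)) of the Free-Forgetful adjunction
maps each element of X to a generator of F(X). For X = S + T (disjoint
union in Set), |S + T| = |S| + |T|.
Total mappings = 14 + 17 = 31.

31


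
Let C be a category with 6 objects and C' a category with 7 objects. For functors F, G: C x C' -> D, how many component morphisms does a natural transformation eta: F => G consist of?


A natural transformation eta: F => G assigns one component morphism per
object of the domain category.
The domain is the product category C x C', so
|Ob(C x C')| = |Ob(C)| * |Ob(C')| = 6 * 7 = 42.
Therefore eta has 42 component morphisms.

42


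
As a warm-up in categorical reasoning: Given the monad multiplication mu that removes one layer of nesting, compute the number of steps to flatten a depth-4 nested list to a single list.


Each application of mu: T^2 -> T removes one layer of nesting.
Starting at depth 4 (i.e., T^4(X)), we need to reach T(X).
Number of mu applications = 4 - 1 = 3

3


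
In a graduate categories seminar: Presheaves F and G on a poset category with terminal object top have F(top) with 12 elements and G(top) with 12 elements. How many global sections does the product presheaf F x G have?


Global sections of a presheaf on a poset with terminal top satisfy
Gamma(H) ~ H(top). Presheaves admit pointwise products, so
(F x G)(top) = F(top) x G(top) (Cartesian product).
|Gamma(F x G)| = |F(top)| * |G(top)| = 12 * 12 = 144.

144


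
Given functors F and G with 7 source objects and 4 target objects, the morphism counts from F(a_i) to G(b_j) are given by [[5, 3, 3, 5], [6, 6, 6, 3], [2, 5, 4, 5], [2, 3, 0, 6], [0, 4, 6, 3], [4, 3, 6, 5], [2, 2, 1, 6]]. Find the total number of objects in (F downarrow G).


Objects of (F downarrow G) are triples (a, b, h: F(a)->G(b)).
The count equals the sum of all entries in the hom-matrix.
sum(row 0) = 16
sum(row 1) = 21
sum(row 2) = 16
sum(row 3) = 11
sum(row 4) = 13
sum(row 5) = 18
sum(row 6) = 11
Grand total = 106

106


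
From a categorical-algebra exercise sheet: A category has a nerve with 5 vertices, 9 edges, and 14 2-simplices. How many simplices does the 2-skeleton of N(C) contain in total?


The 2-skeleton of the nerve N(C) consists of simplices in dimensions 0, 1, 2:
  |N(C)_0| = 5 (objects)
  |N(C)_1| = 9 (morphisms)
  |N(C)_2| = 14 (composable pairs)
Total = 5 + 9 + 14 = 28

28


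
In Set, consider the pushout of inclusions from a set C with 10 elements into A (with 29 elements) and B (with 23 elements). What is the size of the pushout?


The pushout A +_C B identifies the images of C in A and B.
|A +_C B| = |A| + |B| - |C| (for injections).
= 29 + 23 - 10 = 42

42


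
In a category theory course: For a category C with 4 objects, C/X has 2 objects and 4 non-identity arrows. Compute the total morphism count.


In the slice category C/X, objects are morphisms to X.
Identity morphisms: 2 (one per object of C/X).
Non-identity morphisms: 4.
Total = 2 + 4 = 6

6


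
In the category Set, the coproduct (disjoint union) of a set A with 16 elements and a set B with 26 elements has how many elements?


In Set, the coproduct A + B is the disjoint union.
|A + B| = |A| + |B| = 16 + 26 = 42

42


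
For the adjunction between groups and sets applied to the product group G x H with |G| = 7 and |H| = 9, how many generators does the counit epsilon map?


The counit epsilon_K: F(U(K)) -> K of the Free-Forgetful adjunction
maps |K| generators of F(U(K)) into K. For K = G x H (the product group),
|G x H| = |G| * |H|.
Total generators mapped = 7 * 9 = 63.

63


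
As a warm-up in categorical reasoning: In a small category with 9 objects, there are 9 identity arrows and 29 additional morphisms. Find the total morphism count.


Each object has an identity morphism, giving 9 identities.
Adding the 29 non-identity morphisms:
Total = 9 + 29 = 38

38


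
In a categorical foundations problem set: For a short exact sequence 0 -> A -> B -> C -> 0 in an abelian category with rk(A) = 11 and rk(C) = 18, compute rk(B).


For a short exact sequence 0 -> A -> B -> C -> 0,
rank is additive: rank(B) = rank(A) + rank(C).
rank(B) = 11 + 18 = 29

29


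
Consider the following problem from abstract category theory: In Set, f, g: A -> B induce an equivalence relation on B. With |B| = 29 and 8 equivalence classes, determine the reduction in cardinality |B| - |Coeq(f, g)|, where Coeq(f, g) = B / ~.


The coequalizer Coeq(f, g) = B / ~ has one element per equivalence class.
|B| = 29, |Coeq(f, g)| = 8.
|B| - |Coeq(f, g)| = 29 - 8 = 21.

21


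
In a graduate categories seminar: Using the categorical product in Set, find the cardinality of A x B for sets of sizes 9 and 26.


In Set, the product A x B is the Cartesian product.
By the universal property, |A x B| = |A| * |B|.
|A x B| = 9 * 26 = 234

234


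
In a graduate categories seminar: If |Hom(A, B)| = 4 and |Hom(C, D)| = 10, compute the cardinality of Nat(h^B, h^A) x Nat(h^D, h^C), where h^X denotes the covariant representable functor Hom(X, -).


By the Yoneda lemma, Nat(h^B, h^A) is isomorphic to Hom(A, B),
so |Nat(h^B, h^A)| = |Hom(A, B)| and |Nat(h^D, h^C)| = |Hom(C, D)|.
|Hom(A, B)| = 4, |Hom(C, D)| = 10.
|Nat(h^B, h^A) x Nat(h^D, h^C)| = 4 * 10 = 40

40


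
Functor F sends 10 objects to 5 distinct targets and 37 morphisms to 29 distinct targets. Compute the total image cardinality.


The image of F consists of distinct objects and distinct morphisms.
|Im(F)| on objects = 5
|Im(F)| on morphisms = 29
Total image cardinality = 5 + 29 = 34

34


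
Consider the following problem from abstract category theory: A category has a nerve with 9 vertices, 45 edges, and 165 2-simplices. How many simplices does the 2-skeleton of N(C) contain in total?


The 2-skeleton of the nerve N(C) consists of simplices in dimensions 0, 1, 2:
  |N(C)_0| = 9 (objects)
  |N(C)_1| = 45 (morphisms)
  |N(C)_2| = 165 (composable pairs)
Total = 9 + 45 + 165 = 219

219


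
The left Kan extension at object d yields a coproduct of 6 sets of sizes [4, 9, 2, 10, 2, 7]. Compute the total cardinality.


Pointwise, the left Kan extension (Lan_F H)(d) is the colimit, indexed
by the comma category (F downarrow d), of H composed with the
projection (F downarrow d) -> C. Here that colimit is given
as a coproduct (disjoint union) of sets, so its cardinality is the
sum of the sizes of the summands.
Coproduct of sets with sizes: 4 + 9 + 2 + 10 + 2 + 7
= 34

34


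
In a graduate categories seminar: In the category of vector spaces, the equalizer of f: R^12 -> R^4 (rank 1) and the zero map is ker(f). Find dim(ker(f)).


The equalizer of f and the zero map is ker(f).
By the rank-nullity theorem: dim(ker(f)) = dim(domain) - rank(f).
dim(ker(f)) = 12 - 1 = 11

11


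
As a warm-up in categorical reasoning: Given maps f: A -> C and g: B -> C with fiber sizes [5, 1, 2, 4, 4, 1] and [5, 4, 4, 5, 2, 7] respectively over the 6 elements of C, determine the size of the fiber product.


The pullback A x_C B consists of pairs (a, b) with f(a) = g(b).
For each element c in C, the fiber product has |f^-1(c)| * |g^-1(c)| elements.
Summing over C: 5 * 5 + 1 * 4 + 2 * 4 + 4 * 5 + 4 * 2 + 1 * 7
= 25 + 4 + 8 + 20 + 8 + 7 = 72

72


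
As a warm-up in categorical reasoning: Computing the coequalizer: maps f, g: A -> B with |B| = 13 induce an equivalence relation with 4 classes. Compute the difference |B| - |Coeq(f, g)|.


The coequalizer Coeq(f, g) = B / ~ has one element per equivalence class.
|B| = 13, |Coeq(f, g)| = 4.
|B| - |Coeq(f, g)| = 13 - 4 = 9.

9


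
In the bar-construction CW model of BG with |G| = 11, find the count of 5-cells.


In the bar-construction CW model of BG, the n-cells are indexed by
n-tuples [g_1|...|g_n] of non-identity elements of G (degenerate
simplices with some g_i = e do not contribute cells), so there are
(|G| - 1)^n n-cells.
For dim = 5 with |G| = 11:
cells = (11 - 1)^5 = 10^5 = 100000

100000


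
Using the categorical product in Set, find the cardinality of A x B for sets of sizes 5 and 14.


In Set, the product A x B is the Cartesian product.
By the universal property, |A x B| = |A| * |B|.
|A x B| = 5 * 14 = 70

70


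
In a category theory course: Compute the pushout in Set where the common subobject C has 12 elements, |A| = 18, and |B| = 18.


The pushout A +_C B identifies the images of C in A and B.
|A +_C B| = |A| + |B| - |C| (for injections).
= 18 + 18 - 12 = 24

24


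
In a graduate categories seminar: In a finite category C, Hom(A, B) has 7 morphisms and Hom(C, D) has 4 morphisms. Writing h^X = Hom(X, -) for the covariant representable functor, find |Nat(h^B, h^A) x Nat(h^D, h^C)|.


By the Yoneda lemma, Nat(h^B, h^A) is isomorphic to Hom(A, B),
so |Nat(h^B, h^A)| = |Hom(A, B)| and |Nat(h^D, h^C)| = |Hom(C, D)|.
|Hom(A, B)| = 7, |Hom(C, D)| = 4.
|Nat(h^B, h^A) x Nat(h^D, h^C)| = 7 * 4 = 28

28


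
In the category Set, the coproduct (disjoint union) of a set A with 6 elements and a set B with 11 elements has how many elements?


In Set, the coproduct A + B is the disjoint union.
|A + B| = |A| + |B| = 6 + 11 = 17

17


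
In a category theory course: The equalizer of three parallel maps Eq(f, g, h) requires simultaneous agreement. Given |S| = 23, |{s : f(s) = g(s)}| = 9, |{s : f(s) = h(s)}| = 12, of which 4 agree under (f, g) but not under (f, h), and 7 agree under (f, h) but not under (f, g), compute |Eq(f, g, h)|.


Eq(f, g, h) is the triple-agreement set: points in S where all three
maps take the same value. Using inclusion-exclusion on the pairwise data:
Pair (f, g) agrees on 9 points; pair (f, h) on 12 points.
Points agreeing under (f, g) but not (f, h) = 4; under (f, h) but not (f, g) = 7.
Triple-agreement = agreement-in-(f, g) minus points that agree under (f, g) but not (f, h):
|Eq(f, g, h)| = 9 - 4 = 5
(cross-check via (f, h): 12 - 7 = 5.)

5


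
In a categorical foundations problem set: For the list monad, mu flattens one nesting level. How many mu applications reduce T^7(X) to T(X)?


Each application of mu: T^2 -> T removes one layer of nesting.
Starting at depth 7 (i.e., T^7(X)), we need to reach T(X).
Number of mu applications = 7 - 1 = 6

6


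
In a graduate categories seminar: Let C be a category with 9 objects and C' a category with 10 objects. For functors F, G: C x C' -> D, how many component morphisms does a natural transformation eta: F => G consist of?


A natural transformation eta: F => G assigns one component morphism per
object of the domain category.
The domain is the product category C x C', so
|Ob(C x C')| = |Ob(C)| * |Ob(C')| = 9 * 10 = 90.
Therefore eta has 90 component morphisms.

90


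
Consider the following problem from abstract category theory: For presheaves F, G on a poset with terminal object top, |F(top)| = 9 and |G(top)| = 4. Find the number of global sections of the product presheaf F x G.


Global sections of a presheaf on a poset with terminal top satisfy
Gamma(H) ~ H(top). Presheaves admit pointwise products, so
(F x G)(top) = F(top) x G(top) (Cartesian product).
|Gamma(F x G)| = |F(top)| * |G(top)| = 9 * 4 = 36.

36


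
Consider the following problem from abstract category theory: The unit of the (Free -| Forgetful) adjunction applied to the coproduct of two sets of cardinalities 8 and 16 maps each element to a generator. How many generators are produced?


The unit eta_X: X -> U(F(X)) of the Free-Forgetful adjunction
maps each element of X to a generator of F(X). For X = S + T (disjoint
union in Set), |S + T| = |S| + |T|.
Total mappings = 8 + 16 = 24.

24


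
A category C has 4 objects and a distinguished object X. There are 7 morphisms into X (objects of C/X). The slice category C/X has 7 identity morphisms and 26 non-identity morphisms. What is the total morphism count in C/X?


In the slice category C/X, objects are morphisms to X.
Identity morphisms: 7 (one per object of C/X).
Non-identity morphisms: 26.
Total = 7 + 26 = 33

33


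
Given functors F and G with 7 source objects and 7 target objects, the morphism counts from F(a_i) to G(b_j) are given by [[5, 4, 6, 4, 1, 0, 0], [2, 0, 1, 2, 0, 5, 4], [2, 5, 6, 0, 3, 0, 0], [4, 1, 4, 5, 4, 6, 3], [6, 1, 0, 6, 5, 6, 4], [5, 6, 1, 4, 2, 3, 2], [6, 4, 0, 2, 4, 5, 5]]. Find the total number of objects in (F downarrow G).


Objects of (F downarrow G) are triples (a, b, h: F(a)->G(b)).
The count equals the sum of all entries in the hom-matrix.
sum(row 0) = 20
sum(row 1) = 14
sum(row 2) = 16
sum(row 3) = 27
sum(row 4) = 28
sum(row 5) = 23
sum(row 6) = 26
Grand total = 154

154


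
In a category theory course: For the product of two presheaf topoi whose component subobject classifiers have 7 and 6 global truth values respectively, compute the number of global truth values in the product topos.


In a product of presheaf topoi E_1 x E_2, the subobject classifier
is Omega = Omega_1 x Omega_2 (componentwise), so
|Omega(top)| = |Omega_1(top_1)| * |Omega_2(top_2)|.
= 7 * 6 = 42.

42


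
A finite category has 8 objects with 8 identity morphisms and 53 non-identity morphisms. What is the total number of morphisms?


Each object has an identity morphism, giving 8 identities.
Adding the 53 non-identity morphisms:
Total = 8 + 53 = 61

61


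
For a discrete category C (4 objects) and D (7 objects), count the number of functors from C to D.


A functor from a discrete category C to D is determined by
where each object maps. Each of the 4 objects of C can map
to any of the 7 objects of D independently.
Number of functors = 7^4 = 2401

2401


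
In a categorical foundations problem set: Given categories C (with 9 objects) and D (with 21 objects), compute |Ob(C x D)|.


The product category C x D has objects that are pairs (c, d).
Number of pairs = |Ob(C)| * |Ob(D)| = 9 * 21 = 189

189


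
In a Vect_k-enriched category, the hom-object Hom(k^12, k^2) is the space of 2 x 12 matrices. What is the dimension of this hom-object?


In Vect-enriched categories, Hom(k^n, k^m) is the space of m x n matrices.
dim(Hom(k^12, k^2)) = 2 * 12 = 24

24


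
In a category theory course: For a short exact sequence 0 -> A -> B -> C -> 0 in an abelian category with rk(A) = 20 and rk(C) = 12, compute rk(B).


For a short exact sequence 0 -> A -> B -> C -> 0,
rank is additive: rank(B) = rank(A) + rank(C).
rank(B) = 20 + 12 = 32

32


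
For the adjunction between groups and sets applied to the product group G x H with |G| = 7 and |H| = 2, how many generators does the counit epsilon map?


The counit epsilon_K: F(U(K)) -> K of the Free-Forgetful adjunction
maps |K| generators of F(U(K)) into K. For K = G x H (the product group),
|G x H| = |G| * |H|.
Total generators mapped = 7 * 2 = 14.

14


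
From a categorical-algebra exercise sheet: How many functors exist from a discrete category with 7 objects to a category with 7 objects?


A functor from a discrete category C to D is determined by
where each object maps. Each of the 7 objects of C can map
to any of the 7 objects of D independently.
Number of functors = 7^7 = 823543

823543


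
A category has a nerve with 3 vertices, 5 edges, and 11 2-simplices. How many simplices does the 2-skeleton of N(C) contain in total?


The 2-skeleton of the nerve N(C) consists of simplices in dimensions 0, 1, 2:
  |N(C)_0| = 3 (objects)
  |N(C)_1| = 5 (morphisms)
  |N(C)_2| = 11 (composable pairs)
Total = 3 + 5 + 11 = 19

19


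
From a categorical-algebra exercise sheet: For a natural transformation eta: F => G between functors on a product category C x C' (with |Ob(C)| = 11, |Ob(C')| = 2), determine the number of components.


A natural transformation eta: F => G assigns one component morphism per
object of the domain category.
The domain is the product category C x C', so
|Ob(C x C')| = |Ob(C)| * |Ob(C')| = 11 * 2 = 22.
Therefore eta has 22 component morphisms.

22


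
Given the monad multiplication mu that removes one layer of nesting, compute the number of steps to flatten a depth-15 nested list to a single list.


Each application of mu: T^2 -> T removes one layer of nesting.
Starting at depth 15 (i.e., T^15(X)), we need to reach T(X).
Number of mu applications = 15 - 1 = 14

14


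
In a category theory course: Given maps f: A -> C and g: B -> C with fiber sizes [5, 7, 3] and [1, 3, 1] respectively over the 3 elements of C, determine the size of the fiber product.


The pullback A x_C B consists of pairs (a, b) with f(a) = g(b).
For each element c in C, the fiber product has |f^-1(c)| * |g^-1(c)| elements.
Summing over C: 5 * 1 + 7 * 3 + 3 * 1
= 5 + 21 + 3 = 29

29


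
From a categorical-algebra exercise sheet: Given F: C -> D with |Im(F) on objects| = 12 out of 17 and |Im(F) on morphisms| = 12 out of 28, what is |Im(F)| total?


The image of F consists of distinct objects and distinct morphisms.
|Im(F)| on objects = 12
|Im(F)| on morphisms = 12
Total image cardinality = 12 + 12 = 24

24


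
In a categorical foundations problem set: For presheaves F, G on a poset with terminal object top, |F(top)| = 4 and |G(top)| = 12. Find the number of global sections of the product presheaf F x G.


Global sections of a presheaf on a poset with terminal top satisfy
Gamma(H) ~ H(top). Presheaves admit pointwise products, so
(F x G)(top) = F(top) x G(top) (Cartesian product).
|Gamma(F x G)| = |F(top)| * |G(top)| = 4 * 12 = 48.

48


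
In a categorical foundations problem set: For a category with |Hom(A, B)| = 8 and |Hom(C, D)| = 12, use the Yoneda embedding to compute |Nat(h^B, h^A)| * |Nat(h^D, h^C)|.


By the Yoneda lemma, Nat(h^B, h^A) is isomorphic to Hom(A, B),
so |Nat(h^B, h^A)| = |Hom(A, B)| and |Nat(h^D, h^C)| = |Hom(C, D)|.
|Hom(A, B)| = 8, |Hom(C, D)| = 12.
|Nat(h^B, h^A) x Nat(h^D, h^C)| = 8 * 12 = 96

96


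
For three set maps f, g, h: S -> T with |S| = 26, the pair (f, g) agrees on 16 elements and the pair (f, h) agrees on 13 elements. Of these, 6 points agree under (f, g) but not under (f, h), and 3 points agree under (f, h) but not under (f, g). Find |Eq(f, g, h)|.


Eq(f, g, h) is the triple-agreement set: points in S where all three
maps take the same value. Using inclusion-exclusion on the pairwise data:
Pair (f, g) agrees on 16 points; pair (f, h) on 13 points.
Points agreeing under (f, g) but not (f, h) = 6; under (f, h) but not (f, g) = 3.
Triple-agreement = agreement-in-(f, g) minus points that agree under (f, g) but not (f, h):
|Eq(f, g, h)| = 16 - 6 = 10
(cross-check via (f, h): 13 - 3 = 10.)

10


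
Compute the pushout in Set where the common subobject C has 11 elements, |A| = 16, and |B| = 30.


The pushout A +_C B identifies the images of C in A and B.
|A +_C B| = |A| + |B| - |C| (for injections).
= 16 + 30 - 11 = 35

35


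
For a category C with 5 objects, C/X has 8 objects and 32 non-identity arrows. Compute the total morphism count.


In the slice category C/X, objects are morphisms to X.
Identity morphisms: 8 (one per object of C/X).
Non-identity morphisms: 32.
Total = 8 + 32 = 40

40


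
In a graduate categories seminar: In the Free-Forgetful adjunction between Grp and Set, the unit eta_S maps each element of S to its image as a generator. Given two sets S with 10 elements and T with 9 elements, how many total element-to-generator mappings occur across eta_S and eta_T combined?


The unit eta_X: X -> U(F(X)) of the Free-Forgetful adjunction
maps each element of X to a generator of F(X). For X = S + T (disjoint
union in Set), |S + T| = |S| + |T|.
Total mappings = 10 + 9 = 19.

19


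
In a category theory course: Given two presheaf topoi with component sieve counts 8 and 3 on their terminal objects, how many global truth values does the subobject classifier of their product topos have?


In a product of presheaf topoi E_1 x E_2, the subobject classifier
is Omega = Omega_1 x Omega_2 (componentwise), so
|Omega(top)| = |Omega_1(top_1)| * |Omega_2(top_2)|.
= 8 * 3 = 24.

24


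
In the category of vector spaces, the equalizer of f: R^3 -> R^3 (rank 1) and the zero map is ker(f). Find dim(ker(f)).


The equalizer of f and the zero map is ker(f).
By the rank-nullity theorem: dim(ker(f)) = dim(domain) - rank(f).
dim(ker(f)) = 3 - 1 = 2

2


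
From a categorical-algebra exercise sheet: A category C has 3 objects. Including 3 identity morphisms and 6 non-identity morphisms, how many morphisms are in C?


Each object has an identity morphism, giving 3 identities.
Adding the 6 non-identity morphisms:
Total = 3 + 6 = 9

9


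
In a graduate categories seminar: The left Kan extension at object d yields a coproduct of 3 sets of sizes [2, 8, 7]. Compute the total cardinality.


Pointwise, the left Kan extension (Lan_F H)(d) is the colimit, indexed
by the comma category (F downarrow d), of H composed with the
projection (F downarrow d) -> C. Here that colimit is given
as a coproduct (disjoint union) of sets, so its cardinality is the
sum of the sizes of the summands.
Coproduct of sets with sizes: 2 + 8 + 7
= 17

17


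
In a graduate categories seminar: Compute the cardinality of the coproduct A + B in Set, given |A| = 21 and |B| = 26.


In Set, the coproduct A + B is the disjoint union.
|A + B| = |A| + |B| = 21 + 26 = 47

47


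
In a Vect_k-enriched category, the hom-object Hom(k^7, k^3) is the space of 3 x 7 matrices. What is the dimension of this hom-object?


In Vect-enriched categories, Hom(k^n, k^m) is the space of m x n matrices.
dim(Hom(k^7, k^3)) = 3 * 7 = 21

21


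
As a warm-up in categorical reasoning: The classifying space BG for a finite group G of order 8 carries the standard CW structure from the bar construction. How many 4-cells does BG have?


In the bar-construction CW model of BG, the n-cells are indexed by
n-tuples [g_1|...|g_n] of non-identity elements of G (degenerate
simplices with some g_i = e do not contribute cells), so there are
(|G| - 1)^n n-cells.
For dim = 4 with |G| = 8:
cells = (8 - 1)^4 = 7^4 = 2401

2401


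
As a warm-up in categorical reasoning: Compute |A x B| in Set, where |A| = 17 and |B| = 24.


In Set, the product A x B is the Cartesian product.
By the universal property, |A x B| = |A| * |B|.
|A x B| = 17 * 24 = 408

408


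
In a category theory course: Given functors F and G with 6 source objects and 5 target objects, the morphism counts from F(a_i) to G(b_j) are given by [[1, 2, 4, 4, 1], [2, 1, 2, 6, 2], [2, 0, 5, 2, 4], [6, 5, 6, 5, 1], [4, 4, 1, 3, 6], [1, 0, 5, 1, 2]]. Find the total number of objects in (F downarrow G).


Objects of (F downarrow G) are triples (a, b, h: F(a)->G(b)).
The count equals the sum of all entries in the hom-matrix.
sum(row 0) = 12
sum(row 1) = 13
sum(row 2) = 13
sum(row 3) = 23
sum(row 4) = 18
sum(row 5) = 9
Grand total = 88

88


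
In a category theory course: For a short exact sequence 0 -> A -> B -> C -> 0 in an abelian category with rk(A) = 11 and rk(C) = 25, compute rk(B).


For a short exact sequence 0 -> A -> B -> C -> 0,
rank is additive: rank(B) = rank(A) + rank(C).
rank(B) = 11 + 25 = 36

36
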